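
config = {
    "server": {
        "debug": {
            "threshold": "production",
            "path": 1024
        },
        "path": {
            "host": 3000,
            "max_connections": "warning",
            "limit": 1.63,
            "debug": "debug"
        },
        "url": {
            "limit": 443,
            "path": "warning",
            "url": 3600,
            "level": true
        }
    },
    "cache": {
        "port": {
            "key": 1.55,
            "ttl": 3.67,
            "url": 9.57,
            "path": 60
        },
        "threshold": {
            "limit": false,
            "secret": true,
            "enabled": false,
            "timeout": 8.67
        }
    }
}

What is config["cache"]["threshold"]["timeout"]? 8.67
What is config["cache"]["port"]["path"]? 60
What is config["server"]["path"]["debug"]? "debug"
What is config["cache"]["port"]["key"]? 1.55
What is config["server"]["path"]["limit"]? 1.63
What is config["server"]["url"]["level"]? True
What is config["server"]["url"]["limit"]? 443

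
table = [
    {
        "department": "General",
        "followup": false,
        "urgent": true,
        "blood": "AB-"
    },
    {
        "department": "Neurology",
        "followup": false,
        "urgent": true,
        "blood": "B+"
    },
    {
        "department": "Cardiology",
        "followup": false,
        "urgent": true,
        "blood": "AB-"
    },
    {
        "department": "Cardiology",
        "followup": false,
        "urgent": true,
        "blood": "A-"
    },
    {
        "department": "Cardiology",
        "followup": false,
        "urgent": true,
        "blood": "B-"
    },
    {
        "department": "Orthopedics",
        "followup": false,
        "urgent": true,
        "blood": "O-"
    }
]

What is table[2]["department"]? "Cardiology"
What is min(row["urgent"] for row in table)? True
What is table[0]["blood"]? "AB-"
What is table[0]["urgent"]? True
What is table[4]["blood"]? "B-"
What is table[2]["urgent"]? True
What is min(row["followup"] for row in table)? False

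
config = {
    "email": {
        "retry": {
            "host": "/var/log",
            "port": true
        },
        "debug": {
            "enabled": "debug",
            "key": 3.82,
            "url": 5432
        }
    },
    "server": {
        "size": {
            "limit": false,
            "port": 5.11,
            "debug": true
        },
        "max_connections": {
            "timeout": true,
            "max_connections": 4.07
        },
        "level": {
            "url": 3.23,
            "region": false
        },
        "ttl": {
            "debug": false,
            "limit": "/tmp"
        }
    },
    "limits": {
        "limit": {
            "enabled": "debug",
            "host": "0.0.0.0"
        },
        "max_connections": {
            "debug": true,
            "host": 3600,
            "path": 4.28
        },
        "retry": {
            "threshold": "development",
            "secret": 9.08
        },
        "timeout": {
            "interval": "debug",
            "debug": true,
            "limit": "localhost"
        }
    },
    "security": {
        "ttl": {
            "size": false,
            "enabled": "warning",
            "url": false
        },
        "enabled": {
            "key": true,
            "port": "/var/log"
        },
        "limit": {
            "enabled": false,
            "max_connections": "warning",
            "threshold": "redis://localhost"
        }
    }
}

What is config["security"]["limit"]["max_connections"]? "warning"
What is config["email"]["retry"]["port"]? True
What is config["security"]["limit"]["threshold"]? "redis://localhost"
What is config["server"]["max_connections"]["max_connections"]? 4.07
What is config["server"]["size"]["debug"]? True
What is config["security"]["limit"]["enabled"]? False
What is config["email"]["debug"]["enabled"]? "debug"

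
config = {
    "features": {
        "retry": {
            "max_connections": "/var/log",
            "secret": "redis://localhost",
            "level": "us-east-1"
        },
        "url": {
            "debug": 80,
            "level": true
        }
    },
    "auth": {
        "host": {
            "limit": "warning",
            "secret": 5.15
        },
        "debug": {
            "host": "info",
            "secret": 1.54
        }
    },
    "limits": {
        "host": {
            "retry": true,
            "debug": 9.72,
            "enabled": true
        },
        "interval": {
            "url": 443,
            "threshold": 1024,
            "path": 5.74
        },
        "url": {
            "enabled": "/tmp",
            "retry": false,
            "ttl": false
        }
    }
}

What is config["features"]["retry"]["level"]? "us-east-1"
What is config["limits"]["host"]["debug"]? 9.72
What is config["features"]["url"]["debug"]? 80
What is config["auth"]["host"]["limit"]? "warning"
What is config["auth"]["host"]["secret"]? 5.15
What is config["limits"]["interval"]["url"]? 443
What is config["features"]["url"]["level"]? True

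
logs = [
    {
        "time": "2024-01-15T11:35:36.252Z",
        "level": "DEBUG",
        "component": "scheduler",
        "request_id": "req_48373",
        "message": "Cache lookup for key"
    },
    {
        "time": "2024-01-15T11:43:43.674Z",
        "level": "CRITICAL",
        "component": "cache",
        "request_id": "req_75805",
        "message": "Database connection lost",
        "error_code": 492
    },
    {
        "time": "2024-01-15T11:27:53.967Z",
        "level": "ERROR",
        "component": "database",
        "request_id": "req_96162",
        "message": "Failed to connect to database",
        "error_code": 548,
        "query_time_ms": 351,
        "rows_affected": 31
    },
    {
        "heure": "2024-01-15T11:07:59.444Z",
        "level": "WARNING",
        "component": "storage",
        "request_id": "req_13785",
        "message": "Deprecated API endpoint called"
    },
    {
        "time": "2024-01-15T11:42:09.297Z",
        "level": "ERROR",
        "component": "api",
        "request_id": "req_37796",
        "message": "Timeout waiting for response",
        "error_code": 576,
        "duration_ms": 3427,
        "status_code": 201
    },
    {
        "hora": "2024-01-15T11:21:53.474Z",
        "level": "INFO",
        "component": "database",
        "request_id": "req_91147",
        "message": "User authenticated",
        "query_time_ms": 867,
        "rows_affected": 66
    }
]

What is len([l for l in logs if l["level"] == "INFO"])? 1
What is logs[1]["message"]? "Database connection lost"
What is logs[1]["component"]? "cache"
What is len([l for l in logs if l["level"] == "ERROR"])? 2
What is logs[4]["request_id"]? "req_37796"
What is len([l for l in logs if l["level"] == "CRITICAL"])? 1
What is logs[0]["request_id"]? "req_48373"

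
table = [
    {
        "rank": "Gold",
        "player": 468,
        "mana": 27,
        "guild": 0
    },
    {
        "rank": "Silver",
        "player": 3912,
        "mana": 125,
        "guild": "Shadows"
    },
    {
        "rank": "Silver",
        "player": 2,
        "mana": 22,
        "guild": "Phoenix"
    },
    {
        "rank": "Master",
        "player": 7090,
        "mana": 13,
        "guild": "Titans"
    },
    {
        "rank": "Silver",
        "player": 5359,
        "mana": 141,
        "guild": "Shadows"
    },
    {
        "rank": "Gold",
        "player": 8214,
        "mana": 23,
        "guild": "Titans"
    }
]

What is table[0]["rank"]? "Gold"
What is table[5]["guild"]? "Titans"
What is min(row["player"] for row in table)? 2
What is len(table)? 6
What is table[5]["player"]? 8214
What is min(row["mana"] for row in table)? 13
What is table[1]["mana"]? 125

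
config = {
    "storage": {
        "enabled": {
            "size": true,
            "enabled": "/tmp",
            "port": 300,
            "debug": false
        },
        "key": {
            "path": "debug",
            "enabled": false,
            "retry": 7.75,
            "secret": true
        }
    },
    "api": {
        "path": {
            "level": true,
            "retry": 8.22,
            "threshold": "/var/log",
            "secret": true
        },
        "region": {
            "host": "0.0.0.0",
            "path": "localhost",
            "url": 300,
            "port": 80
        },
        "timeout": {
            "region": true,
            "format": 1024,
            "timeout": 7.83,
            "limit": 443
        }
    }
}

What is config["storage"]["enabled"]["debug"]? False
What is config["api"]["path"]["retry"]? 8.22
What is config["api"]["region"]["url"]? 300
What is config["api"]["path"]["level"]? True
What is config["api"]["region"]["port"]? 80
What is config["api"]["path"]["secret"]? True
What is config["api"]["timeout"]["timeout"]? 7.83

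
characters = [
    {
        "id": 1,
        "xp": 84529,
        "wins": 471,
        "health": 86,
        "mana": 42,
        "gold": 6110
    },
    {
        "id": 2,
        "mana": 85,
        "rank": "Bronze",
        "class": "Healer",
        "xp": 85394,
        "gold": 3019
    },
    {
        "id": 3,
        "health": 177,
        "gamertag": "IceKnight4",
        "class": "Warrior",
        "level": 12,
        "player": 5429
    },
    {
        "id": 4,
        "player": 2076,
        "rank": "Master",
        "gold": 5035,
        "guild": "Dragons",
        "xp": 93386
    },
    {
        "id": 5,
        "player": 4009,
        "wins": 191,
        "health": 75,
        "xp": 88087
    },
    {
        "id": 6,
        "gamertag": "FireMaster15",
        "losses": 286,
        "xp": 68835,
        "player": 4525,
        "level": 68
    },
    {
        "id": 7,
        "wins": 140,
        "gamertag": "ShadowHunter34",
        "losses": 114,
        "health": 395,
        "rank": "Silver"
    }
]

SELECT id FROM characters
[1, 2, 3, 4, 5, 6, 7]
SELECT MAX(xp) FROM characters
93386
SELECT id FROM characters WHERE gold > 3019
[1, 4]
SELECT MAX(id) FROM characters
7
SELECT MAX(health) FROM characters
395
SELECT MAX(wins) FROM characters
471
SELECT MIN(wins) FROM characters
140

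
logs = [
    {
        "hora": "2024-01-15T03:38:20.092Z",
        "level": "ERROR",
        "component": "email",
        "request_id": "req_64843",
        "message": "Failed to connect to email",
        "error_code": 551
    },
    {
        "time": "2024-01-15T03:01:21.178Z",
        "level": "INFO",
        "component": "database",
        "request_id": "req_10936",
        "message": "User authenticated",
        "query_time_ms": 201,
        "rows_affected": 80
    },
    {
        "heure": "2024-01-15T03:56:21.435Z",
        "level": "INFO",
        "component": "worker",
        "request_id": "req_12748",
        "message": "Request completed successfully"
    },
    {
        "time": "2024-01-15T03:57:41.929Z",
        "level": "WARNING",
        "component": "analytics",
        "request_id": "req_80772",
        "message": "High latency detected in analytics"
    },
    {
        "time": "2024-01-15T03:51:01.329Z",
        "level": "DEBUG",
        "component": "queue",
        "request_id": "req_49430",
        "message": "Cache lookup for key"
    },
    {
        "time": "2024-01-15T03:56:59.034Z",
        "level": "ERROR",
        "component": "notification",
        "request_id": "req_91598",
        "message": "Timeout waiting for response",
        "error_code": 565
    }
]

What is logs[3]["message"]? "High latency detected in analytics"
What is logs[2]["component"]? "worker"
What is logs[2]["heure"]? "2024-01-15T03:56:21.435Z"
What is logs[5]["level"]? "ERROR"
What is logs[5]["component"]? "notification"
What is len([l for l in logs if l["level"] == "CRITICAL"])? 0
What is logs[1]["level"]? "INFO"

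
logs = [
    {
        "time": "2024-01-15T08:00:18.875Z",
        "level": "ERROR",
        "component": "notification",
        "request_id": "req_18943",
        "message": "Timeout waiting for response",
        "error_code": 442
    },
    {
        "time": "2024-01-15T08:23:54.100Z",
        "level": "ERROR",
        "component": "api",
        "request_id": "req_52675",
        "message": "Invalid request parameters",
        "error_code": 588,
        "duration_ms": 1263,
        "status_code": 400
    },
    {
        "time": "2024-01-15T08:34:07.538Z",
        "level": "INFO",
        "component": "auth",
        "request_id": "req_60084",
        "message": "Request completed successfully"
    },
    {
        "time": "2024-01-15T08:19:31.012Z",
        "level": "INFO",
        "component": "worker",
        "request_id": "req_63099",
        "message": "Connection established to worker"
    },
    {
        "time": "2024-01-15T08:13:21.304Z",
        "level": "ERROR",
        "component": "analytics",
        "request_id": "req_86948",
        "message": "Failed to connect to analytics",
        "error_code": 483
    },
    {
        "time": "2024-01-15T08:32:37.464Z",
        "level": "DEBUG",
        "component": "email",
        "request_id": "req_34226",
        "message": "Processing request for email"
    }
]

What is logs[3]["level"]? "INFO"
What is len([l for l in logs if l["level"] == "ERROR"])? 3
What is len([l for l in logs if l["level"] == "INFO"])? 2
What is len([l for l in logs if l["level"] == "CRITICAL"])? 0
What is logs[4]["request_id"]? "req_86948"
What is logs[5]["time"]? "2024-01-15T08:32:37.464Z"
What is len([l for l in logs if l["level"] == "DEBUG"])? 1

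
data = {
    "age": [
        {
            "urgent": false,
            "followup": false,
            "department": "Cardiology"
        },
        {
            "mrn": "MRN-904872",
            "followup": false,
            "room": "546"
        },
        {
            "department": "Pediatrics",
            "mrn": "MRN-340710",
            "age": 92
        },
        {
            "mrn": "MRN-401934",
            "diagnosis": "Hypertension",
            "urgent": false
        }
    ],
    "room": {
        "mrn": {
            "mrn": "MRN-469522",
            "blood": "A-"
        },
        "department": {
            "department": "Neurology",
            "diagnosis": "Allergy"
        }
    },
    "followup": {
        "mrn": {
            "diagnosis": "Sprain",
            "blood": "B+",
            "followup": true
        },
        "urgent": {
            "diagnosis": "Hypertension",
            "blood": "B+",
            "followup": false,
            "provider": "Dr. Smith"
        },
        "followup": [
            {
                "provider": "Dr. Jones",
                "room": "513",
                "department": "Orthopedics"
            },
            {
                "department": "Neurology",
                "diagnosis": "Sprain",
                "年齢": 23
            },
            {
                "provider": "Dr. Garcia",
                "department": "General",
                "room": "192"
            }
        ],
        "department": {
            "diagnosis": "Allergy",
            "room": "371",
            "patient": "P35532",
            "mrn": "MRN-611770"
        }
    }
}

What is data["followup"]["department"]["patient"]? "P35532"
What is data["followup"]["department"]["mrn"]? "MRN-611770"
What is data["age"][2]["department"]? "Pediatrics"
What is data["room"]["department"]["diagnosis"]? "Allergy"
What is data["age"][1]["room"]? "546"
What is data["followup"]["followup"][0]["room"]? "513"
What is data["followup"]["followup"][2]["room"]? "192"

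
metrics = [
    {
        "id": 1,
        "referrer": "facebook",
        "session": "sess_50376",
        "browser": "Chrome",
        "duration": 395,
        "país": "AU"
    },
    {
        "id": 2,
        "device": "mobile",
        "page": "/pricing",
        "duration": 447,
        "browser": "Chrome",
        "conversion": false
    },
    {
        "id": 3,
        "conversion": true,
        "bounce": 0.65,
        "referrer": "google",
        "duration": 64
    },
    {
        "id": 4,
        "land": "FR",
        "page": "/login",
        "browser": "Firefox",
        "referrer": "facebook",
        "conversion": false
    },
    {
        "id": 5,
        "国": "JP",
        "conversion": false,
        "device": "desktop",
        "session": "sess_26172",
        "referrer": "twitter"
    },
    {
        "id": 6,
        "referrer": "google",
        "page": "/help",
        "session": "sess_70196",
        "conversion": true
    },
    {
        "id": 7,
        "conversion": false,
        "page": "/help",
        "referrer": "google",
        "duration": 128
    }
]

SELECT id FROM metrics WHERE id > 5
[6, 7]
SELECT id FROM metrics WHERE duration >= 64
[1, 2, 3, 7]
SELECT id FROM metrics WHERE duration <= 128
[3, 7]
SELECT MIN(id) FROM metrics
1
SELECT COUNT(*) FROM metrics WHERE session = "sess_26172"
1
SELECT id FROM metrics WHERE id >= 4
[4, 5, 6, 7]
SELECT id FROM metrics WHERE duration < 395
[3, 7]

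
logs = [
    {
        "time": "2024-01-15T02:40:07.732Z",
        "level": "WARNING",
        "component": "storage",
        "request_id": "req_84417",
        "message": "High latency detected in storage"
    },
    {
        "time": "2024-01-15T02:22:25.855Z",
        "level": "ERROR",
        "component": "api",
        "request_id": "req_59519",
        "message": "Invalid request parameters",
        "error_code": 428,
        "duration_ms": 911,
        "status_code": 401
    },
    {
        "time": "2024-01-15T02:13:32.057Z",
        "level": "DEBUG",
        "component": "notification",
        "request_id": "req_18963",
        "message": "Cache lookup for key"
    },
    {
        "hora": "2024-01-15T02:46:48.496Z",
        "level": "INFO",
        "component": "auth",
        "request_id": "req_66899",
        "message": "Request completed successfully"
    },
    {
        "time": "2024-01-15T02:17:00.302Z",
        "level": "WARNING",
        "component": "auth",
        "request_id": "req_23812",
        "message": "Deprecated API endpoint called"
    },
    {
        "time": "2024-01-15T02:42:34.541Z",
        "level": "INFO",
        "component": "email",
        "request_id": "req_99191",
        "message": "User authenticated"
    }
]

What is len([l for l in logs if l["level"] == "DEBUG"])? 1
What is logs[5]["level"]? "INFO"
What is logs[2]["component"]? "notification"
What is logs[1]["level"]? "ERROR"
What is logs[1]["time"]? "2024-01-15T02:22:25.855Z"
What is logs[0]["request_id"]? "req_84417"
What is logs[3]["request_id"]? "req_66899"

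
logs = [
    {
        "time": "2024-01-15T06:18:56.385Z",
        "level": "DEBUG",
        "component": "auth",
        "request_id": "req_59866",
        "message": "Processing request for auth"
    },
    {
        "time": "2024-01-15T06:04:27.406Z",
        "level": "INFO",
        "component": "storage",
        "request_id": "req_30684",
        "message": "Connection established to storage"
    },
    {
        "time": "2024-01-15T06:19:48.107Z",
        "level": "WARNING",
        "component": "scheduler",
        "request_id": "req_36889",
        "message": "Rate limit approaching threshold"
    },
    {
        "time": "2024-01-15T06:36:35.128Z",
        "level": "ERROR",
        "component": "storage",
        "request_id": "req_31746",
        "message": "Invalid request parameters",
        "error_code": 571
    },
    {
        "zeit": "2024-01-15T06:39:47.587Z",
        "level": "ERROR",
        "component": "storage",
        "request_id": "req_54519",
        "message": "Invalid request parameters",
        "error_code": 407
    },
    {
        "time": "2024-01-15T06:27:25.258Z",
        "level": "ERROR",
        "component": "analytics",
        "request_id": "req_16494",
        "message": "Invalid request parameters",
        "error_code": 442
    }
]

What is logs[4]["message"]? "Invalid request parameters"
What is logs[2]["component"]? "scheduler"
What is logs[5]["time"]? "2024-01-15T06:27:25.258Z"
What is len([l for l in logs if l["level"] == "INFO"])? 1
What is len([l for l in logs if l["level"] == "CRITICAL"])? 0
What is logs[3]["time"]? "2024-01-15T06:36:35.128Z"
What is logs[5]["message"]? "Invalid request parameters"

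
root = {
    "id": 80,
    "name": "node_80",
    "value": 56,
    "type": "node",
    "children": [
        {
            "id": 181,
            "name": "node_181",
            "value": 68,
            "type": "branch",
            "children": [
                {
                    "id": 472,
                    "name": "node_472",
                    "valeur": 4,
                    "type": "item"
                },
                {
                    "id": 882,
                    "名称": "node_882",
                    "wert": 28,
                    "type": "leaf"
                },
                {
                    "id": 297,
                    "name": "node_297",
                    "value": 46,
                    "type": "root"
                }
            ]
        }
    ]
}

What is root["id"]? 80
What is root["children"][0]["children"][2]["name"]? "node_297"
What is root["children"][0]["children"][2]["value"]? 46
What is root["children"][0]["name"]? "node_181"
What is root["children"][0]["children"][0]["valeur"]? 4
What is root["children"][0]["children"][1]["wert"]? 28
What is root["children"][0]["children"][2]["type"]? "root"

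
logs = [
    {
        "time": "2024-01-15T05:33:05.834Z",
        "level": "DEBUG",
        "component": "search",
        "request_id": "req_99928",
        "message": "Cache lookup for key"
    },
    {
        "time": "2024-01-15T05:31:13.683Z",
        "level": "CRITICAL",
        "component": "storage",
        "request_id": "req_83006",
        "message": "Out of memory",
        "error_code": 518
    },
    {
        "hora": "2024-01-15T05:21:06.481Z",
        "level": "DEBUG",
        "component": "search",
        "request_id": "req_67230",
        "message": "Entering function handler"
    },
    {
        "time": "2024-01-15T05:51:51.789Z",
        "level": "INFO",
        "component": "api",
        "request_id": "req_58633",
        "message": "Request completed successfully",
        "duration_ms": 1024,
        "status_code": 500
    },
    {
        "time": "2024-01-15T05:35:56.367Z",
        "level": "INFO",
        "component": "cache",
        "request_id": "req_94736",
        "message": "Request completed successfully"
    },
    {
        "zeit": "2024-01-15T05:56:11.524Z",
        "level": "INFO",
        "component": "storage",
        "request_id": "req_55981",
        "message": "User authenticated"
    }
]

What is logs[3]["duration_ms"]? 1024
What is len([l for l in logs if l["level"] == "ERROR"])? 0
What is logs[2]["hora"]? "2024-01-15T05:21:06.481Z"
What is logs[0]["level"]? "DEBUG"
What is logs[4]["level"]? "INFO"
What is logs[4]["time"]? "2024-01-15T05:35:56.367Z"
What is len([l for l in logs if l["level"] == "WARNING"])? 0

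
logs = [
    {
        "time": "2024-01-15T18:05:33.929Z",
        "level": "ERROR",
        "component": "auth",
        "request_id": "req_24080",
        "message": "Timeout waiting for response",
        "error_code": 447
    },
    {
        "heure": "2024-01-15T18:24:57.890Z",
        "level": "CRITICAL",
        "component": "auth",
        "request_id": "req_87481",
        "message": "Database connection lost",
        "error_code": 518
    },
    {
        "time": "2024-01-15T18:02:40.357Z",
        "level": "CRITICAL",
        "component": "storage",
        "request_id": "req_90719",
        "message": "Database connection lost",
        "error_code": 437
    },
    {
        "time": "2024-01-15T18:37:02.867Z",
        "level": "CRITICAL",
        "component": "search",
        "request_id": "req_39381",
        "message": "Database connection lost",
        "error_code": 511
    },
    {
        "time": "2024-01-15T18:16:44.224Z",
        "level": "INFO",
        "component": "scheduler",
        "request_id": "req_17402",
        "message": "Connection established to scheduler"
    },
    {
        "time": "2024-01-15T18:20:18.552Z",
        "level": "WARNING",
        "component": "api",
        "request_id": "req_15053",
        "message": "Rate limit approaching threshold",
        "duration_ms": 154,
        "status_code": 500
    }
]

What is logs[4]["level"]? "INFO"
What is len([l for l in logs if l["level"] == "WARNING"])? 1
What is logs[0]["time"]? "2024-01-15T18:05:33.929Z"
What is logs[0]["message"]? "Timeout waiting for response"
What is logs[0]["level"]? "ERROR"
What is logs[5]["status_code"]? 500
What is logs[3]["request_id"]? "req_39381"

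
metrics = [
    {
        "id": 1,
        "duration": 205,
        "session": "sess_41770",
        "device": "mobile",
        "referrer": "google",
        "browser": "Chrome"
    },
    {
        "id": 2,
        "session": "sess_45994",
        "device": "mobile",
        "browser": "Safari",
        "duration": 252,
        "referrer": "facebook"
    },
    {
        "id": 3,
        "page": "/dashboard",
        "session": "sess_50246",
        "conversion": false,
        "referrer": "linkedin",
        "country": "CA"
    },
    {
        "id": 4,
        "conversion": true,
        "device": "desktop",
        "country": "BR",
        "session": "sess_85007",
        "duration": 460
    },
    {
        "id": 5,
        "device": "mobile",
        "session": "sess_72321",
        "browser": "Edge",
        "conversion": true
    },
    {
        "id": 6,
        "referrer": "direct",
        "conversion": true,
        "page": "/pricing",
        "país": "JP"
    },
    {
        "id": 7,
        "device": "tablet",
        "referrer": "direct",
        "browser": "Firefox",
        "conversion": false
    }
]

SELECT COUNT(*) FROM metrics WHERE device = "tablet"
1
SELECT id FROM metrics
[1, 2, 3, 4, 5, 6, 7]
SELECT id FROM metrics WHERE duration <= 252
[1, 2]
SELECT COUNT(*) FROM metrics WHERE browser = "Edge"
1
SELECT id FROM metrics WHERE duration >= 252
[2, 4]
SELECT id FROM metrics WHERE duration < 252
[1]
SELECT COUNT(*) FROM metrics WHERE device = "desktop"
1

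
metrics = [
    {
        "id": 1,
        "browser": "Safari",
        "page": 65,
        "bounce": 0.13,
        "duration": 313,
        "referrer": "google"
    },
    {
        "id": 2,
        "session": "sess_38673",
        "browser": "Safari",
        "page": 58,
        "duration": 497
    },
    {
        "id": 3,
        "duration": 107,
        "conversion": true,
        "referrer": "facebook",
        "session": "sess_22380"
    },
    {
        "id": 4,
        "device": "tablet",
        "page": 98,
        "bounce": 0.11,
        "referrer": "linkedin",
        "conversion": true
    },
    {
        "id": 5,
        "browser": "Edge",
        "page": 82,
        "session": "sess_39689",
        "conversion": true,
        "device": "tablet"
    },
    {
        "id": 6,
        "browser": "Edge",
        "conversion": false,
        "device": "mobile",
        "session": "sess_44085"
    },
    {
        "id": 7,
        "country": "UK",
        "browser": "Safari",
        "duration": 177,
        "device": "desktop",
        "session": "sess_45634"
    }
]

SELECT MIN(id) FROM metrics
1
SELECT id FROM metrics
[1, 2, 3, 4, 5, 6, 7]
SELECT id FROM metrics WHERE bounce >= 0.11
[1, 4]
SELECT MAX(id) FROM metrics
7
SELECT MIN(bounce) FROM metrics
0.11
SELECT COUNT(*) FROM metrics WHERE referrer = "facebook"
1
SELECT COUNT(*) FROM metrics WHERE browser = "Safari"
3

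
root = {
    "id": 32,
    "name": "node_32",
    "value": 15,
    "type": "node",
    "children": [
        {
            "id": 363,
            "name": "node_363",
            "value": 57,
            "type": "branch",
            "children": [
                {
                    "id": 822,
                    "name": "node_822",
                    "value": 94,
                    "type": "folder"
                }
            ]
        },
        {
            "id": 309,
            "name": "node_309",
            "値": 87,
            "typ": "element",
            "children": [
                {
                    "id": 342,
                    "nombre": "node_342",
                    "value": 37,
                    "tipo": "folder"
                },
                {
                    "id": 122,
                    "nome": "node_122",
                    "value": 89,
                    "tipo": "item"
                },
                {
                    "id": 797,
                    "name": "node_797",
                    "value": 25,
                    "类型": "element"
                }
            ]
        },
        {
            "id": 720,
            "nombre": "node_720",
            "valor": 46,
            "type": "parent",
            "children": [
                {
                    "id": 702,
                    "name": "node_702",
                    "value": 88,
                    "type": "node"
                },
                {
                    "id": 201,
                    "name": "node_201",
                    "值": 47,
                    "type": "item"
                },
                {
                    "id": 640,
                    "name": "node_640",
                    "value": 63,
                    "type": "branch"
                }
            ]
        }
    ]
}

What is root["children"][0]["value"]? 57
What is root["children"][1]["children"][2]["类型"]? "element"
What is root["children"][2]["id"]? 720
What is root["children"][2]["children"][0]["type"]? "node"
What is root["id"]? 32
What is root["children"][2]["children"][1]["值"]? 47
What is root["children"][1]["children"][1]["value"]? 89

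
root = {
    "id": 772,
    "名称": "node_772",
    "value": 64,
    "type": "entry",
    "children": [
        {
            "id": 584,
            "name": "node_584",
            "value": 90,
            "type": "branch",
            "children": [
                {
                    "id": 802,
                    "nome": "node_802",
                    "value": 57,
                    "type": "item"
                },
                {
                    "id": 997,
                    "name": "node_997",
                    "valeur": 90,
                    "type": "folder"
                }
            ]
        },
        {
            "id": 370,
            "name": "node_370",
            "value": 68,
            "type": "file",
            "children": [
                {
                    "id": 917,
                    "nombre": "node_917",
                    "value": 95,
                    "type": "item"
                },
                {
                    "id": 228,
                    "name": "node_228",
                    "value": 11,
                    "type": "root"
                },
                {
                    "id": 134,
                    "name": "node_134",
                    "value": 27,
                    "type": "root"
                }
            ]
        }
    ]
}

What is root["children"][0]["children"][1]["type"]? "folder"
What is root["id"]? 772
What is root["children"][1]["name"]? "node_370"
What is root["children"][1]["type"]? "file"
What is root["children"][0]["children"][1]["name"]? "node_997"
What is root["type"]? "entry"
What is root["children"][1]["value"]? 68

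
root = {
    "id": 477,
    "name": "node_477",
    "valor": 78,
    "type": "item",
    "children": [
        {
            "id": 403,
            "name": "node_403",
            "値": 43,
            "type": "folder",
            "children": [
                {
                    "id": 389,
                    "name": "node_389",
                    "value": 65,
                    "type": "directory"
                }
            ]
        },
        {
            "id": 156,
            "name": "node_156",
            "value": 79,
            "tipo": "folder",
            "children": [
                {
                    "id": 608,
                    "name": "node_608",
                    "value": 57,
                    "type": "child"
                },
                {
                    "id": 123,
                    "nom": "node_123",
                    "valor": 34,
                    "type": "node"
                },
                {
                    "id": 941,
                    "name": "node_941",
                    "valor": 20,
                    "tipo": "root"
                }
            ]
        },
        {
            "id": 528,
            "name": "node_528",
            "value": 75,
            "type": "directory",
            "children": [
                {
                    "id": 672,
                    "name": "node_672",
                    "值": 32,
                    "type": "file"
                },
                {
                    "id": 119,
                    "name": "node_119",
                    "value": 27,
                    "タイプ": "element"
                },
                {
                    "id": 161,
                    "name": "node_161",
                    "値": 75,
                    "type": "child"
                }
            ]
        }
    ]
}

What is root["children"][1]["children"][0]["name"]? "node_608"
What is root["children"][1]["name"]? "node_156"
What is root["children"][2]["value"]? 75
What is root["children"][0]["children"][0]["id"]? 389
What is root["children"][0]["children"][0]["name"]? "node_389"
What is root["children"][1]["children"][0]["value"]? 57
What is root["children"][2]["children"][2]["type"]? "child"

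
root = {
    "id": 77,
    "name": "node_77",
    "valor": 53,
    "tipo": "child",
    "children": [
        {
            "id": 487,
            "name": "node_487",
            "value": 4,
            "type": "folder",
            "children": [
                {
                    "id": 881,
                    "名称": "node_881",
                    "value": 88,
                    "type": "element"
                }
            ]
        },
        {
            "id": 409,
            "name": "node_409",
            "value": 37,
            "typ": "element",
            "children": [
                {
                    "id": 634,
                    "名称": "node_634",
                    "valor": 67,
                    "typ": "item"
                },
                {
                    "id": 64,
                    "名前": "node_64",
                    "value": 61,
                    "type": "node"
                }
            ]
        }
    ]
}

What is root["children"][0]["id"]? 487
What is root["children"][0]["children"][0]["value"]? 88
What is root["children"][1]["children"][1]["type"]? "node"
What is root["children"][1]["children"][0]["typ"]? "item"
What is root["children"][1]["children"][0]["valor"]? 67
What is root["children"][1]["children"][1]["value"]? 61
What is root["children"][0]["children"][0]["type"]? "element"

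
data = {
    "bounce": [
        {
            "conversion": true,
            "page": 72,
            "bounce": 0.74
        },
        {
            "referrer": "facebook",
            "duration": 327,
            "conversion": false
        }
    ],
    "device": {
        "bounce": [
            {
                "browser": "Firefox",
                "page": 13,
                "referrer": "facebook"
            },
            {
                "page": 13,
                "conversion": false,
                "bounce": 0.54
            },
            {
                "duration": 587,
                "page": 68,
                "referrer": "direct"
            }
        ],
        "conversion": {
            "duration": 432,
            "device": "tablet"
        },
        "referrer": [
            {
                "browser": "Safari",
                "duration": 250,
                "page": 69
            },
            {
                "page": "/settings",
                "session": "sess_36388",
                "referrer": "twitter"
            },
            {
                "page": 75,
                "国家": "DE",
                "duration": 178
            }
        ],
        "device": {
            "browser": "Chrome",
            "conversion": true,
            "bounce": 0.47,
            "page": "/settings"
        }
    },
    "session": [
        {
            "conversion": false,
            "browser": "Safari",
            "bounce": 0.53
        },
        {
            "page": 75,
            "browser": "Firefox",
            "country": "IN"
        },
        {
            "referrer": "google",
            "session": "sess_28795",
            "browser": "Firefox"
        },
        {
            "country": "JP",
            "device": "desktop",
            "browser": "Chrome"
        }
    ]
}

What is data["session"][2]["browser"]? "Firefox"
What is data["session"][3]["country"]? "JP"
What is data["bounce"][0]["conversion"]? True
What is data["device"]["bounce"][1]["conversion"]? False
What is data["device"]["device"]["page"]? "/settings"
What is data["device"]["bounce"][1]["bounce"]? 0.54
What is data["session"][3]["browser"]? "Chrome"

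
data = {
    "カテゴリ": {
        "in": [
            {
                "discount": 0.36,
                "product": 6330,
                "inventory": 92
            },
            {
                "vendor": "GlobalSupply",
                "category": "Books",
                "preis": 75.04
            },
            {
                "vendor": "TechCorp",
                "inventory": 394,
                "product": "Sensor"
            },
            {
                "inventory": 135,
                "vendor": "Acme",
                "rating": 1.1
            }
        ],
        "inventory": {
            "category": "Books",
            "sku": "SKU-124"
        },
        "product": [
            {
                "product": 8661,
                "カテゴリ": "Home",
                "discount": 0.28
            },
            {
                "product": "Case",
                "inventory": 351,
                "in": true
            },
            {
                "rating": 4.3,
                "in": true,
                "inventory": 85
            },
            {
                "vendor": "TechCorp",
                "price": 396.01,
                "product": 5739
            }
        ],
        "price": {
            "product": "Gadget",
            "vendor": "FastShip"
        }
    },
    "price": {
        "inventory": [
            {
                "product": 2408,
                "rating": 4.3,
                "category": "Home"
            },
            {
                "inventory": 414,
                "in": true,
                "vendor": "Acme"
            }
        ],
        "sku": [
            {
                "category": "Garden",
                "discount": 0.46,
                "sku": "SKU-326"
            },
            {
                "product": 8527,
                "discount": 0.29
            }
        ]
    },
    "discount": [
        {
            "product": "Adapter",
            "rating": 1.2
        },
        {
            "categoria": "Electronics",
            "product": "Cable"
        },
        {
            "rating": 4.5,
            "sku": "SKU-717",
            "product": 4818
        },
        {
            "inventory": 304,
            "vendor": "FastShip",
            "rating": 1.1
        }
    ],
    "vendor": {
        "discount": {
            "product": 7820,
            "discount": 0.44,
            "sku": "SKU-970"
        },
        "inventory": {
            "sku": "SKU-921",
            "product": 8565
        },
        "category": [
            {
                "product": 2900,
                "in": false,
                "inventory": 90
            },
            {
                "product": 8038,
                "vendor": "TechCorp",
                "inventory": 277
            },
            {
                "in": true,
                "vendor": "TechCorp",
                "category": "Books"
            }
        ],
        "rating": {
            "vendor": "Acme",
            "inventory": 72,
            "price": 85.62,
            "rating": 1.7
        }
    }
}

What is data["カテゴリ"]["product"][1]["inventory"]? 351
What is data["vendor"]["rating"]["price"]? 85.62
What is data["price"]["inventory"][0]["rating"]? 4.3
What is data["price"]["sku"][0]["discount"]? 0.46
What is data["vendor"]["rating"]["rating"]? 1.7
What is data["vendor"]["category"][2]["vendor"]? "TechCorp"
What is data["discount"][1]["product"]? "Cable"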